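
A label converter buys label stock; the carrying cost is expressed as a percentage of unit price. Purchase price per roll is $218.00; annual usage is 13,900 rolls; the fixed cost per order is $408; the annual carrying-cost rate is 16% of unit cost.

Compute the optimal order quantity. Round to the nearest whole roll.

H = i·C = 0.16 × $218 = $34.8800 per roll-year
Optimal lot size Q* = (2 × 13,900 × $408 / $34.88)^½ ≈ 570.25

570 rolls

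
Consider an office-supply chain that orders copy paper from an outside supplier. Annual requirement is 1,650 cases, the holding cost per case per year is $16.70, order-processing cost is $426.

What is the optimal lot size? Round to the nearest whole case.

EOQ = √(2DS/H) = √(2 × 1,650 × 426 / 16.7)
    = √(84,179.64) ≈ 290.14

290 cases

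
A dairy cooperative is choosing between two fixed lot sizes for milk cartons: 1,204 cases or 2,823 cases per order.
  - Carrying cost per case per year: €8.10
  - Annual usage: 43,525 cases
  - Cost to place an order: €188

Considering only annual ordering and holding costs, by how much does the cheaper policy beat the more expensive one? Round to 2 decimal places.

€2,659.27

Annual cost at Q: ordering D·S/Q plus holding Q·H/2.
TC(1,204) = (43,525/1,204)×188 + (1,204/2)×8.1 = €11,672.46
TC(2,823) = (43,525/2,823)×188 + (2,823/2)×8.1 = €14,331.73
|ΔTC| = |€11,672.46 − €14,331.73| = €2,659.27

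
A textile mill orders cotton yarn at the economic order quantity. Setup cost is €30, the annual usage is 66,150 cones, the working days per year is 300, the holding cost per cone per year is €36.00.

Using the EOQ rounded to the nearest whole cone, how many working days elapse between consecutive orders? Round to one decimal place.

Q* = √(2·D·S / H) = √(2·66,150·30 / 36) = √110,250.0 ≈ 332.04 → Q = 332 cones
T = Q/D × 300 days = 332/66,150 × 300 = 1.506 days

1.5 days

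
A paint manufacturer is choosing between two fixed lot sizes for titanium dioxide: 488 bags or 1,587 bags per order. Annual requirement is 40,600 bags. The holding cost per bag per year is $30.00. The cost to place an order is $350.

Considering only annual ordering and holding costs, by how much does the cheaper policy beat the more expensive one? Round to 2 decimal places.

TC(Q) = (D/Q)S + (Q/2)H
TC(488) = (40,600/488)×350 + (488/2)×30 = $36,438.85
TC(1,587) = (40,600/1,587)×350 + (1,587/2)×30 = $32,759.00
Cheaper: Q = 1,587.  Difference = $3,679.85

$3,679.85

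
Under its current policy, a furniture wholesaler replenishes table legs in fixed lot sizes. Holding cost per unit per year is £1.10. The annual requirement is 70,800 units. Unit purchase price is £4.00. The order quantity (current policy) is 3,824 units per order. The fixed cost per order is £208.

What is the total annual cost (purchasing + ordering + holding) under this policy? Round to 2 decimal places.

Ordering: D/Q × S = 70,800/3,824 × £208 = £3,851.05
Holding:  Q/2 × H = 3,824/2 × £1.1 = £2,103.20
Purchase cost = D·C = 70,800 × 4 = £283,200.00
Total = £3,851.05 + £2,103.20 + £283,200.00 = £289,154.25

£289,154.25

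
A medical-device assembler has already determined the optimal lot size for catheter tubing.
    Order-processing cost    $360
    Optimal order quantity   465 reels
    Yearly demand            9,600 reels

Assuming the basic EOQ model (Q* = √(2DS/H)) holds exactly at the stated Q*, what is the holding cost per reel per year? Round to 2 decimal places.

From Q* = √(2DS/H) ⇒ Q*² = 2DS/H.
H = 2DS / Q² = 2 × 9,600 × 360 / 465² = 31.9667

$31.97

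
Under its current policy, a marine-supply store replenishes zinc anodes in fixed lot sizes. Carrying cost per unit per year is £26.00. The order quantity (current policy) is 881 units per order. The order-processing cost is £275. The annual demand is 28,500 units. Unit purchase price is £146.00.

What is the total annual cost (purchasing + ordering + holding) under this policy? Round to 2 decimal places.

Orders/yr = 28,500/881 = 32.350; ordering cost = 32.350 × £275 = £8,896.14
Average inventory = 881/2 = 440.5; holding cost = 440.5 × £26 = £11,453.00
Purchase cost = D·C = 28,500 × 146 = £4,161,000.00
Total = £8,896.14 + £11,453.00 + £4,161,000.00 = £4,181,349.14

£4,181,349.14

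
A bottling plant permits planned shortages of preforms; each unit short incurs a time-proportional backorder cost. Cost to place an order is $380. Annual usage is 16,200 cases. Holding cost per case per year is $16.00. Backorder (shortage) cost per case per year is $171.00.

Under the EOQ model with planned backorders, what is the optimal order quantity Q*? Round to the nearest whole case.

Basic EOQ = √(2·16,200·380/16) = 877.211
Backorder adjustment √((H+b)/b) = √((16+171)/171) = 1.0457
Q* = 877.211 × 1.0457 ≈ 917.33

917 cases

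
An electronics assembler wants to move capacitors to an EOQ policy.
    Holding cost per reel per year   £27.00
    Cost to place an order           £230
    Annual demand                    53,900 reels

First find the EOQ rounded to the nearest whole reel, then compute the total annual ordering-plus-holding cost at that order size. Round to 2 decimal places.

Optimal lot size Q* = (2 × 53,900 × £230 / £27)^½ ≈ 958.28 → Q = 958 reels
Orders/yr = 53,900/958 = 56.263; ordering cost = 56.263 × £230 = £12,940.50
Average inventory = 958/2 = 479; holding cost = 479 × £27 = £12,933.00
Total = £12,940.50 + £12,933.00 = £25,873.50

£25,873.50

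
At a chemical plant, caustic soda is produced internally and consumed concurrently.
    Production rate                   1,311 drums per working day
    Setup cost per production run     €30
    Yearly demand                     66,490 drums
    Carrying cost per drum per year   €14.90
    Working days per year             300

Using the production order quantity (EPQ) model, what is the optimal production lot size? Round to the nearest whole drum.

d = 66,490/300 = 221.6333 drums/day;  effective holding cost H(1 − d/p) = 14.9·(1 − 221.6333/1311) = 12.38106
Q* = √(2DS / H_eff) = √(2·66,490·30 / 12.38106) ≈ 567.64

568 drums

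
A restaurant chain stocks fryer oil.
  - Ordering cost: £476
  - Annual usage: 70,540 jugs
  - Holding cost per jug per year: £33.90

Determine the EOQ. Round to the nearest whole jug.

1,407 jugs

EOQ = √(2DS/H) = √(2 × 70,540 × 476 / 33.9)
    = √(1,980,946.31) ≈ 1,407.46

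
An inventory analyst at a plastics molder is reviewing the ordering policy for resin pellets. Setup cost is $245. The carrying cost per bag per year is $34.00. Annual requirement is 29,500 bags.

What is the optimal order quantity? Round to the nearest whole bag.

2DS/H = 2·29,500·245/34 = 425,147.06
EOQ = √425,147.06 ≈ 652.03

652 bags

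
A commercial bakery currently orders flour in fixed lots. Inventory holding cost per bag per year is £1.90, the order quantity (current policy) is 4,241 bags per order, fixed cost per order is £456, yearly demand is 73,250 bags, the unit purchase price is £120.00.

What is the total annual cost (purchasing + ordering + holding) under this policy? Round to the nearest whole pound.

Ordering: D/Q × S = 73,250/4,241 × £456 = £7,875.97
Holding:  Q/2 × H = 4,241/2 × £1.9 = £4,028.95
Purchase cost = D·C = 73,250 × 120 = £8,790,000.00
Total = £7,875.97 + £4,028.95 + £8,790,000.00 = £8,801,904.92

£8,801,905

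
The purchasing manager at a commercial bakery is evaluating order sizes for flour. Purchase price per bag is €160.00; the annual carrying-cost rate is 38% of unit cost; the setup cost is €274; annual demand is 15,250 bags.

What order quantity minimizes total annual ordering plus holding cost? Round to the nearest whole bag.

371 bags

Holding cost per bag per year: H = 38% × €160 = €60.8000
Optimal lot size Q* = (2 × 15,250 × €274 / €60.8)^½ ≈ 370.74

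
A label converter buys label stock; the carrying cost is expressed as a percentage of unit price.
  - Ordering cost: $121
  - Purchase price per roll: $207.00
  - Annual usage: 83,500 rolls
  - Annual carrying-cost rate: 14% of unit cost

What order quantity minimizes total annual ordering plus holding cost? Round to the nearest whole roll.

835 rolls

H = i·C = 0.14 × $207 = $28.9800 per roll-year
Q* = √(2·D·S / H) = √(2·83,500·121 / 28.98) = √697,274.0 ≈ 835.03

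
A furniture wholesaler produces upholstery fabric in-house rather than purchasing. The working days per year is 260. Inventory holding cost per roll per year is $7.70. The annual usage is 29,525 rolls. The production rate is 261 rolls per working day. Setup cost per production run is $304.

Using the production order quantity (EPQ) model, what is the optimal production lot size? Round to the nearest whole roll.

d = 29,525/260 = 113.5577 rolls/day;  effective holding cost H(1 − d/p) = 7.7·(1 − 113.5577/261) = 4.34983
Q* = √(2DS / H_eff) = √(2·29,525·304 / 4.34983) ≈ 2,031.47

2,031 rolls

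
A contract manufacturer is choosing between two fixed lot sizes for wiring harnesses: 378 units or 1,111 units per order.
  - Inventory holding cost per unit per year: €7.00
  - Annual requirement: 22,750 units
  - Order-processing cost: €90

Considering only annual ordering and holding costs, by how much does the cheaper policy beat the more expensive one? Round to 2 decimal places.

For each Q, cost = (D/Q)·S + (Q/2)·H.
TC(378) = (22,750/378)×90 + (378/2)×7 = €6,739.67
TC(1,111) = (22,750/1,111)×90 + (1,111/2)×7 = €5,731.43
Cheaper: Q = 1,111.  Difference = €1,008.23

€1,008.23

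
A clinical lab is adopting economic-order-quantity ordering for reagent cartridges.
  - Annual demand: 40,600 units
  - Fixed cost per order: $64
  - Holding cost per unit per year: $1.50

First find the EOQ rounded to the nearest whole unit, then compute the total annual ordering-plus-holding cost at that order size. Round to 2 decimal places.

EOQ = √(2DS/H) = √(2 × 40,600 × 64 / 1.5)
    = √(3,464,533.33) ≈ 1,861.33 → Q = 1,861 units
Orders/yr = 40,600/1,861 = 21.816; ordering cost = 21.816 × $64 = $1,396.24
Average inventory = 1,861/2 = 930.5; holding cost = 930.5 × $1.5 = $1,395.75
Total = $1,396.24 + $1,395.75 = $2,791.99

$2,791.99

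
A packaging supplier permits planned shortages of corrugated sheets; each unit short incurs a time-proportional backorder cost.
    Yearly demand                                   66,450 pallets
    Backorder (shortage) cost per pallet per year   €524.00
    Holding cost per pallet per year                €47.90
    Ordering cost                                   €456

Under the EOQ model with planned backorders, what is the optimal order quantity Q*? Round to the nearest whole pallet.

Basic EOQ = √(2·66,450·456/47.9) = 1,124.805
Backorder adjustment √((H+b)/b) = √((47.9+524)/524) = 1.0447
Q* = 1,124.805 × 1.0447 ≈ 1,175.09

1,175 pallets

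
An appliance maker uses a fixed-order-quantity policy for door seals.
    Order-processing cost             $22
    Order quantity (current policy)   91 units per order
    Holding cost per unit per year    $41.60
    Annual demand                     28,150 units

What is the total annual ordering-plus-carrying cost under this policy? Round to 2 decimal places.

$8,698.29

Annual ordering cost = (D/Q)·S = (28,150/91) × 22 = $6,805.49
Annual holding cost  = (Q/2)·H = (91/2) × 41.6 = $1,892.80
Total = $6,805.49 + $1,892.80 = $8,698.29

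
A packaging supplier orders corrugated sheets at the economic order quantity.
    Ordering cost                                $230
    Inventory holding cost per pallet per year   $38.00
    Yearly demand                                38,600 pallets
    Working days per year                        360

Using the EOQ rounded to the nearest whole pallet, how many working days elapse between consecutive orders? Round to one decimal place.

Q* = √(2·D·S / H) = √(2·38,600·230 / 38) = √467,263.2 ≈ 683.57 → Q = 684 pallets
Days between orders = 360 / (D/Q) = 360 / 56.433 ≈ 6.379

6.4 days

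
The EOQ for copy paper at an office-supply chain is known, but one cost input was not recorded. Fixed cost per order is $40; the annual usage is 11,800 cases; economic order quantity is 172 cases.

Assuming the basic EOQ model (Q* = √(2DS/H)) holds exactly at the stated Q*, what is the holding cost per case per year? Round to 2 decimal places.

From Q* = √(2DS/H) ⇒ Q*² = 2DS/H.
H = 2DS / Q² = 2 × 11,800 × 40 / 172² = 31.9091

$31.91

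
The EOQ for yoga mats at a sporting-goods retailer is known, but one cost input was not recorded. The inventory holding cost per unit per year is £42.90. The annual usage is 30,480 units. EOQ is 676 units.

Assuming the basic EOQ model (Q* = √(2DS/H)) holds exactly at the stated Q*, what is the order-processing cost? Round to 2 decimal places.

EOQ relation: Q² = 2DS/H, so rearrange for the unknown.
S = Q²H / (2D) = 676² × 42.9 / (2 × 30,480) = 321.5924

£321.59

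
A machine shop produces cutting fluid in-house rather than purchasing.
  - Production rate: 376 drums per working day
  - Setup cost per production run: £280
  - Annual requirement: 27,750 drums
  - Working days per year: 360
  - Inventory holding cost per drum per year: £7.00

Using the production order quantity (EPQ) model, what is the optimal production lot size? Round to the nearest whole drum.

Daily demand d = 27,750/360 = 77.083; p = 376; 1 − d/p = 0.79499
EPQ = √(2DS / (H(1 − d/p)))
    = √(2 × 27,750 × 280 / (7 × 0.79499)) ≈ 1,671.07

1,671 drums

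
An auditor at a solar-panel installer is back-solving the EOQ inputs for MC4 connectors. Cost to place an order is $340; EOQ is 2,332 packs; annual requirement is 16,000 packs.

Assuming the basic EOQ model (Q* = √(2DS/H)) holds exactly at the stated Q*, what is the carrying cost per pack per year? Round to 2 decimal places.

$2.00

EOQ relation: Q² = 2DS/H, so rearrange for the unknown.
H = 2DS / Q² = 2 × 16,000 × 340 / 2,332² = 2.0007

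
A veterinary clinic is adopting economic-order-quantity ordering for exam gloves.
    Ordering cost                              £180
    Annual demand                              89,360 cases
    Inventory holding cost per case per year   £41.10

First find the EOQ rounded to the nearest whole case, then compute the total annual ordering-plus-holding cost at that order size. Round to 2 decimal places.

£36,361.67

EOQ = √(2DS/H) = √(2 × 89,360 × 180 / 41.1)
    = √(782,715.33) ≈ 884.71 → Q = 885 cases
Ordering: D/Q × S = 89,360/885 × £180 = £18,174.92
Holding:  Q/2 × H = 885/2 × £41.1 = £18,186.75
Total = £18,174.92 + £18,186.75 = £36,361.67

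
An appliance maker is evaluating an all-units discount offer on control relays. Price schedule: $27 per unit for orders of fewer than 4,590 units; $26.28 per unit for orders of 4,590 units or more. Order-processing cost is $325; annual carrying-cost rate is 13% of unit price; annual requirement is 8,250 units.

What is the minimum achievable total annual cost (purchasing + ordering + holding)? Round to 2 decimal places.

$225,234.79

H₁ = 13%×$27 = $3.5100;  H₂ = 13%×$26.28 = $3.4164
EOQ₁ = √(2×8,250×325/3.5100) = 1,236.03  (< 4,590, feasible at tier 1)
EOQ₂ = √(2×8,250×325/3.4164) = 1,252.85  (< 4,590 → use Q = 4,590 at tier-2 price)
TC(tier 1 (EOQ₁), Q≈1,236.0) = $227,088.48
TC(tier 2, Q≈4,590.0) = $225,234.79
Minimum at tier 2: $225,234.79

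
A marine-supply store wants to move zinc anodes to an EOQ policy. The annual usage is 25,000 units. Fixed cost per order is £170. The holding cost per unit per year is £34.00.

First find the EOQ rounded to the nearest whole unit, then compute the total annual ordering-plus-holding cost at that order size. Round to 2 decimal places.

Optimal lot size Q* = (2 × 25,000 × £170 / £34)^½ ≈ 500.00 → Q = 500 units
Annual ordering cost = (D/Q)·S = (25,000/500) × 170 = £8,500.00
Annual holding cost  = (Q/2)·H = (500/2) × 34 = £8,500.00
Total = £8,500.00 + £8,500.00 = £17,000.00

£17,000.00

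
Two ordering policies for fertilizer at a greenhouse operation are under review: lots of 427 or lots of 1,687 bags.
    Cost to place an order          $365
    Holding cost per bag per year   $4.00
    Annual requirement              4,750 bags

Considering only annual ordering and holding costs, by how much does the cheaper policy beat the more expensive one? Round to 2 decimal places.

$512.59

For each Q, cost = (D/Q)·S + (Q/2)·H.
TC(427) = (4,750/427)×365 + (427/2)×4 = $4,914.30
TC(1,687) = (4,750/1,687)×365 + (1,687/2)×4 = $4,401.71
Lots of 1,687 are cheaper by $512.59.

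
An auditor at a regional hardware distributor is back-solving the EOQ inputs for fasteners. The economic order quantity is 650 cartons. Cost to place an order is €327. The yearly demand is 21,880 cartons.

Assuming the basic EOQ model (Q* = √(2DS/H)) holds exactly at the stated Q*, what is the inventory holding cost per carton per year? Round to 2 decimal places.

From Q* = √(2DS/H) ⇒ Q*² = 2DS/H.
H = 2DS / Q² = 2 × 21,880 × 327 / 650² = 33.8687

€33.87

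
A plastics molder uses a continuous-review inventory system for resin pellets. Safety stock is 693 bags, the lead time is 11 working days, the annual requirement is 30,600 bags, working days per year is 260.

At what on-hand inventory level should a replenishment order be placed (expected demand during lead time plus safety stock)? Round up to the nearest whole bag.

1,988 bags

Daily demand d = 30,600 / 260 = 117.692 bags/day
Demand during lead time = 117.692 × 11 = 1,294.62
Reorder point = 1,294.62 + 693 = 1,987.62 → round up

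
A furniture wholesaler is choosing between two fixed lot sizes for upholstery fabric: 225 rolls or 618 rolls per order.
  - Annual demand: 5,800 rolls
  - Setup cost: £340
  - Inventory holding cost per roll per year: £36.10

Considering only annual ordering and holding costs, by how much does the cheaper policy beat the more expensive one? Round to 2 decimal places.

Annual cost at Q: ordering D·S/Q plus holding Q·H/2.
TC(225) = (5,800/225)×340 + (225/2)×36.1 = £12,825.69
TC(618) = (5,800/618)×340 + (618/2)×36.1 = £14,345.84
|ΔTC| = |£12,825.69 − £14,345.84| = £1,520.14

£1,520.14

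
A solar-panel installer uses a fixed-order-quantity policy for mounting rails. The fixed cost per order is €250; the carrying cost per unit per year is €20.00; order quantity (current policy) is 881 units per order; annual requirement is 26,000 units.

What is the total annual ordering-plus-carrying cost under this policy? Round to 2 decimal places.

Orders/yr = 26,000/881 = 29.512; ordering cost = 29.512 × €250 = €7,377.98
Average inventory = 881/2 = 440.5; holding cost = 440.5 × €20 = €8,810.00
Total = €7,377.98 + €8,810.00 = €16,187.98

€16,187.98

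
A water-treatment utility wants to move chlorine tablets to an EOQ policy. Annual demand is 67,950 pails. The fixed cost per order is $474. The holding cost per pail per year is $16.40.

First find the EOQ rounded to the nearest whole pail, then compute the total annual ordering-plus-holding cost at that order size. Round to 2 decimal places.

EOQ = √(2DS/H) = √(2 × 67,950 × 474 / 16.4)
    = √(3,927,841.46) ≈ 1,981.88 → Q = 1,982 pails
Orders/yr = 67,950/1,982 = 34.284; ordering cost = 34.284 × $474 = $16,250.40
Average inventory = 1,982/2 = 991; holding cost = 991 × $16.4 = $16,252.40
Total = $16,250.40 + $16,252.40 = $32,502.80

$32,502.80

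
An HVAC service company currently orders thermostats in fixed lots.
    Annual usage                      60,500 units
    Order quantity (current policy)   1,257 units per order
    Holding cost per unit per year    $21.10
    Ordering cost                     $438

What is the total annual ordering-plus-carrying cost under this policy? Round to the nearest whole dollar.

Ordering: D/Q × S = 60,500/1,257 × $438 = $21,081.15
Holding:  Q/2 × H = 1,257/2 × $21.1 = $13,261.35
Total = $21,081.15 + $13,261.35 = $34,342.50

$34,342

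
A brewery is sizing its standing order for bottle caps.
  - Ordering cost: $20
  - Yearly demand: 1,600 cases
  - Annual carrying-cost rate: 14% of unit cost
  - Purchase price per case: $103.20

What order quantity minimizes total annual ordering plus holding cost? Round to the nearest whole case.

Holding cost per case per year: H = 14% × $103.2 = $14.4480
2DS/H = 2·1,600·20/14.448 = 4,429.68
EOQ = √4,429.68 ≈ 66.56

67 cases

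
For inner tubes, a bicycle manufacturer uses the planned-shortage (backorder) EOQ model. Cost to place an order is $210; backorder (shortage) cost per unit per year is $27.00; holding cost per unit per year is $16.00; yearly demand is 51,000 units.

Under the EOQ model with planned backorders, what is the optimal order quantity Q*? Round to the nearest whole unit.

Q* = √(2DS/H) · √((H + b)/b)
   = √(2 × 51,000 × 210 / 16) · √((16 + 27) / 27)
   = 1,157.044 × 1.2620 ≈ 1,460.17

1,460 units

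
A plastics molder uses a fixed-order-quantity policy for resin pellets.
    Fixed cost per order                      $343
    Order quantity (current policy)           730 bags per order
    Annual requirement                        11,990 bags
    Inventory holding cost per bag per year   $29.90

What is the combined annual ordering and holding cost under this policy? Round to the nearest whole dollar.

Orders/yr = 11,990/730 = 16.425; ordering cost = 16.425 × $343 = $5,633.66
Average inventory = 730/2 = 365; holding cost = 365 × $29.9 = $10,913.50
Total = $5,633.66 + $10,913.50 = $16,547.16

$16,547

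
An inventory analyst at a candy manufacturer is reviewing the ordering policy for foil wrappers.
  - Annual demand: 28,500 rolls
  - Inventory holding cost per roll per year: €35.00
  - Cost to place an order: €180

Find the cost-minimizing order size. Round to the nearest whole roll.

541 rolls

Q* = √(2·D·S / H) = √(2·28,500·180 / 35) = √293,142.9 ≈ 541.43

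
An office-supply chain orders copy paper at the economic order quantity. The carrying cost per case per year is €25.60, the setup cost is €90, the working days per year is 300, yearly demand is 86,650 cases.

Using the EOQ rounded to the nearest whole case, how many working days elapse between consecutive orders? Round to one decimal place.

2.7 days

Optimal lot size Q* = (2 × 86,650 × €90 / €25.6)^½ ≈ 780.55 → Q = 781 cases
Days between orders = 300 / (D/Q) = 300 / 110.948 ≈ 2.704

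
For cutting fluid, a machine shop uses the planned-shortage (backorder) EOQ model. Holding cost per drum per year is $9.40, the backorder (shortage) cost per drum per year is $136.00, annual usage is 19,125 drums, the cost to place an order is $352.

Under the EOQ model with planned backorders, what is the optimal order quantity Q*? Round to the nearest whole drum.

Basic EOQ = √(2·19,125·352/9.4) = 1,196.804
Backorder adjustment √((H+b)/b) = √((9.4+136)/136) = 1.0340
Q* = 1,196.804 × 1.0340 ≈ 1,237.47

1,237 drums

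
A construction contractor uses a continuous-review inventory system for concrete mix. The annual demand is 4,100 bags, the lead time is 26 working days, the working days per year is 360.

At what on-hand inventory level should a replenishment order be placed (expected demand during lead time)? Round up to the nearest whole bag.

297 bags

Daily demand d = 4,100 / 360 = 11.389 bags/day
Demand during lead time = 11.389 × 26 = 296.11
Reorder point = 296.11 → round up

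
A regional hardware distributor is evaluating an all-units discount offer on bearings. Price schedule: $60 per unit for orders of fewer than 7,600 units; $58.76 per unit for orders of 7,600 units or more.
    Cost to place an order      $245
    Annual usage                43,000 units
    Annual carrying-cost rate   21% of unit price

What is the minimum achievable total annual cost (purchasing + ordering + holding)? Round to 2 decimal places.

$2,574,956.66

H₁ = 21%×$60 = $12.6000;  H₂ = 21%×$58.76 = $12.3396
EOQ₁ = √(2×43,000×245/12.6000) = 1,293.14  (< 7,600, feasible at tier 1)
EOQ₂ = √(2×43,000×245/12.3396) = 1,306.72  (< 7,600 → use Q = 7,600 at tier-2 price)
TC(tier 1 (EOQ₁), Q≈1,293.1) = $2,596,293.62
TC(tier 2, Q≈7,600.0) = $2,574,956.66
Minimum at tier 2: $2,574,956.66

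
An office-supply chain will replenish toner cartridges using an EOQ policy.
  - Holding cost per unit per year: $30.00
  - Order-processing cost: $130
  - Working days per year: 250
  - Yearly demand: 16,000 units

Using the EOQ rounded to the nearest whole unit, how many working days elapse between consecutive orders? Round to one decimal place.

5.8 days

2DS/H = 2·16,000·130/30 = 138,666.67
EOQ = √138,666.67 ≈ 372.38 → Q = 372 units
Days between orders = 250 / (D/Q) = 250 / 43.011 ≈ 5.812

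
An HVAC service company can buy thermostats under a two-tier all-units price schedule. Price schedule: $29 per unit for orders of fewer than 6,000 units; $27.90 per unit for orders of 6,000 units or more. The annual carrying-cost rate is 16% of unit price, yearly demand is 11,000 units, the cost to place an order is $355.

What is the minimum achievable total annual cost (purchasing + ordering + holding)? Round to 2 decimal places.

$320,942.83

H₁ = 16%×$29 = $4.6400;  H₂ = 16%×$27.90 = $4.4640
EOQ₁ = √(2×11,000×355/4.6400) = 1,297.38  (< 6,000, feasible at tier 1)
EOQ₂ = √(2×11,000×355/4.4640) = 1,322.71  (< 6,000 → use Q = 6,000 at tier-2 price)
TC(tier 1 (EOQ₁), Q≈1,297.4) = $325,019.83
TC(tier 2, Q≈6,000.0) = $320,942.83
Minimum at tier 2: $320,942.83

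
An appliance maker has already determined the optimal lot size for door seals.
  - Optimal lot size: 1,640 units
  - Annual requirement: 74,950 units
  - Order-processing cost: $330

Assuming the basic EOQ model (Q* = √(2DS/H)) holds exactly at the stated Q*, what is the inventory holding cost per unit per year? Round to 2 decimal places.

EOQ relation: Q² = 2DS/H, so rearrange for the unknown.
H = 2DS / Q² = 2 × 74,950 × 330 / 1,640² = 18.3920

$18.39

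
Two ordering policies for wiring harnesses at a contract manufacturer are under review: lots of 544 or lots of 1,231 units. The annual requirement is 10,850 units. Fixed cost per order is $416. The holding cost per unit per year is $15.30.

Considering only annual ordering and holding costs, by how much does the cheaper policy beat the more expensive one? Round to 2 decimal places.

TC(Q) = (D/Q)S + (Q/2)H
TC(544) = (10,850/544)×416 + (544/2)×15.3 = $12,458.66
TC(1,231) = (10,850/1,231)×416 + (1,231/2)×15.3 = $13,083.76
Lots of 544 are cheaper by $625.10.

$625.10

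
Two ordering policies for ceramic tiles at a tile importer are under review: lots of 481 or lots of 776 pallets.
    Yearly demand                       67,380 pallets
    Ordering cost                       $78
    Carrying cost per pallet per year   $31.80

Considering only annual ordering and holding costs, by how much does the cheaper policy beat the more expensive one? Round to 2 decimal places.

For each Q, cost = (D/Q)·S + (Q/2)·H.
TC(481) = (67,380/481)×78 + (481/2)×31.8 = $18,574.39
TC(776) = (67,380/776)×78 + (776/2)×31.8 = $19,111.13
Lots of 481 are cheaper by $536.75.

$536.75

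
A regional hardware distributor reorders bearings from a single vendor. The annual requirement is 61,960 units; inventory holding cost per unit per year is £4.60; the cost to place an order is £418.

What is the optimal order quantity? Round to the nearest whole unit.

3,356 units

EOQ = √(2DS/H) = √(2 × 61,960 × 418 / 4.6)
    = √(11,260,556.52) ≈ 3,355.68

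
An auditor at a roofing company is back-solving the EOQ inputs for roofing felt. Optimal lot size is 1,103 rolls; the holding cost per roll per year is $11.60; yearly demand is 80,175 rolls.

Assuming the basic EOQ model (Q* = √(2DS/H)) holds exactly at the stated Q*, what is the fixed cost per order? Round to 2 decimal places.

$88.01

EOQ relation: Q² = 2DS/H, so rearrange for the unknown.
S = Q²H / (2D) = 1,103² × 11.6 / (2 × 80,175) = 88.0116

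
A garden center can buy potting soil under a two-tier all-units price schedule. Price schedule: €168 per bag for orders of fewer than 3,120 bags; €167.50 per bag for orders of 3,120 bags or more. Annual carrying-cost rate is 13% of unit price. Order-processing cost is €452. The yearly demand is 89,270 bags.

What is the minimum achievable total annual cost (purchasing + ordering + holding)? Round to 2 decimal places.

H₁ = 13%×€168 = €21.8400;  H₂ = 13%×€167.50 = €21.7750
EOQ₁ = √(2×89,270×452/21.8400) = 1,922.25  (< 3,120, feasible at tier 1)
EOQ₂ = √(2×89,270×452/21.7750) = 1,925.12  (< 3,120 → use Q = 3,120 at tier-2 price)
TC(tier 1 (EOQ₁), Q≈1,922.3) = €15,039,342.02
TC(tier 2, Q≈3,120.0) = €14,999,626.71
Minimum at tier 2: €14,999,626.71

€14,999,626.71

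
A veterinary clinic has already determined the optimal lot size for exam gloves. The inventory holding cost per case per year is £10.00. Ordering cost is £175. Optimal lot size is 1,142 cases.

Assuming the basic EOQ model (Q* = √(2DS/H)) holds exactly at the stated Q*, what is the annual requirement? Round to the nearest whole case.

Since Q* = (2DS/H)^½, squaring gives Q*²·H = 2DS.
D = Q²H / (2S) = 1,142² × 10 / (2 × 175) = 37,261.83

37,262 cases per year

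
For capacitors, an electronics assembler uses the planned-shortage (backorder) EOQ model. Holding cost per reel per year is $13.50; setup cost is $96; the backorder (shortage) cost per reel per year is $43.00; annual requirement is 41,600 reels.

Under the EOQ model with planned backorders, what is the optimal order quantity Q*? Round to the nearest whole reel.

Basic EOQ = √(2·41,600·96/13.5) = 769.184
Backorder adjustment √((H+b)/b) = √((13.5+43)/43) = 1.1463
Q* = 769.184 × 1.1463 ≈ 881.70

882 reels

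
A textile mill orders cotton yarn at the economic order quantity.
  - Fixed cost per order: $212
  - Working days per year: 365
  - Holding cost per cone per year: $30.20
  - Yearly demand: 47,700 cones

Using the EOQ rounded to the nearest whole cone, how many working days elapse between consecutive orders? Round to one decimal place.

6.3 days

EOQ = √(2DS/H) = √(2 × 47,700 × 212 / 30.2)
    = √(669,695.36) ≈ 818.35 → Q = 818 cones
Days between orders = 365 / (D/Q) = 365 / 58.313 ≈ 6.259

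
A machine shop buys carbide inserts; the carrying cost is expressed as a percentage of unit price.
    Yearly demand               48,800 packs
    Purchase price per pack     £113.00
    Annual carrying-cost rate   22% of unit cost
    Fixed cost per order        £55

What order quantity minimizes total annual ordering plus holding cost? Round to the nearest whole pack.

H = i·C = 0.22 × £113 = £24.8600 per pack-year
Optimal lot size Q* = (2 × 48,800 × £55 / £24.86)^½ ≈ 464.68

465 packs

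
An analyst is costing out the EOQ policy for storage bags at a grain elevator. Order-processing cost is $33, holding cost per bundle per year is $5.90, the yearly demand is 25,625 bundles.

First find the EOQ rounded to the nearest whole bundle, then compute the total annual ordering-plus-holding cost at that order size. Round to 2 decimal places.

$3,158.86

Q* = √(2·D·S / H) = √(2·25,625·33 / 5.9) = √286,652.5 ≈ 535.40 → Q = 535 bundles
Ordering: D/Q × S = 25,625/535 × $33 = $1,580.61
Holding:  Q/2 × H = 535/2 × $5.9 = $1,578.25
Total = $1,580.61 + $1,578.25 = $3,158.86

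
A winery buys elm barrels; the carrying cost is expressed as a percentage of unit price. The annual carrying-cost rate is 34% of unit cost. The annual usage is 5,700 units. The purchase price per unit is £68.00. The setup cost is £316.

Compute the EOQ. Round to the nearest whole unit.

395 units

Holding cost per unit per year: H = 34% × £68 = £23.1200
Q* = √(2·D·S / H) = √(2·5,700·316 / 23.12) = √155,813.1 ≈ 394.73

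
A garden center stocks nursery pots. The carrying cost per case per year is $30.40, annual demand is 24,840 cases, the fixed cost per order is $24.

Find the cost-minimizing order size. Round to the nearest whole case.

EOQ = √(2DS/H) = √(2 × 24,840 × 24 / 30.4)
    = √(39,221.05) ≈ 198.04

198 cases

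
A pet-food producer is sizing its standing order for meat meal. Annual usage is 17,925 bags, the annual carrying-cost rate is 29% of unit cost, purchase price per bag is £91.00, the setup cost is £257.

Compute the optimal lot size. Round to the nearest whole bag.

591 bags

Holding cost per bag per year: H = 29% × £91 = £26.3900
Optimal lot size Q* = (2 × 17,925 × £257 / £26.39)^½ ≈ 590.87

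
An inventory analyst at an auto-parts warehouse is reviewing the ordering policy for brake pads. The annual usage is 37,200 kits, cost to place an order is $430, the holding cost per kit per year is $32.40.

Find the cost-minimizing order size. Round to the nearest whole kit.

EOQ = √(2DS/H) = √(2 × 37,200 × 430 / 32.4)
    = √(987,407.41) ≈ 993.68

994 kits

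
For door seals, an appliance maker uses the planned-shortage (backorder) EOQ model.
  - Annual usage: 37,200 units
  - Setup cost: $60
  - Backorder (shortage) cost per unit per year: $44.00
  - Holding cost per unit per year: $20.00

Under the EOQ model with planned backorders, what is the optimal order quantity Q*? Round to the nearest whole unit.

Q* = √(2DS/H) · √((H + b)/b)
   = √(2 × 37,200 × 60 / 20) · √((20 + 44) / 44)
   = 472.440 × 1.2060 ≈ 569.78

570 units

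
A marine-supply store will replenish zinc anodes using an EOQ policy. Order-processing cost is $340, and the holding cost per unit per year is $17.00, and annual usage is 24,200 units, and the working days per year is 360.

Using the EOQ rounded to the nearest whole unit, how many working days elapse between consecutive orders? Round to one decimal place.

14.6 days

Optimal lot size Q* = (2 × 24,200 × $340 / $17)^½ ≈ 983.87 → Q = 984 units
T = Q/D × 360 days = 984/24,200 × 360 = 14.638 days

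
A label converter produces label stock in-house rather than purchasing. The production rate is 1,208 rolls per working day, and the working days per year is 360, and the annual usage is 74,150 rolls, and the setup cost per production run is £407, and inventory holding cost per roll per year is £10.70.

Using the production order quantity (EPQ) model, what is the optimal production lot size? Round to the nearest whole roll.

2,608 rolls

Daily demand d = 74,150/360 = 205.972; p = 1208; 1 − d/p = 0.82949
EPQ = √(2DS / (H(1 − d/p)))
    = √(2 × 74,150 × 407 / (10.7 × 0.82949)) ≈ 2,607.77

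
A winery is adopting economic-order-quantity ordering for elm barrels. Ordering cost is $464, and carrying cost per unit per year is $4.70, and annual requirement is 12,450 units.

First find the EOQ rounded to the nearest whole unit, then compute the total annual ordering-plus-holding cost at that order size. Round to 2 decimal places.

Q* = √(2·D·S / H) = √(2·12,450·464 / 4.7) = √2,458,212.8 ≈ 1,567.87 → Q = 1,568 units
Orders/yr = 12,450/1,568 = 7.940; ordering cost = 7.940 × $464 = $3,684.18
Average inventory = 1,568/2 = 784; holding cost = 784 × $4.7 = $3,684.80
Total = $3,684.18 + $3,684.80 = $7,368.98

$7,368.98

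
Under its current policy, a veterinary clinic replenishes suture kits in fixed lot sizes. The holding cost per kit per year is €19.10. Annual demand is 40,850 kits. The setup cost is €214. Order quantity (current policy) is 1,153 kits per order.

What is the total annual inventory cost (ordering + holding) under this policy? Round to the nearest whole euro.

€18,593

Ordering: D/Q × S = 40,850/1,153 × €214 = €7,581.87
Holding:  Q/2 × H = 1,153/2 × €19.1 = €11,011.15
Total = €7,581.87 + €11,011.15 = €18,593.02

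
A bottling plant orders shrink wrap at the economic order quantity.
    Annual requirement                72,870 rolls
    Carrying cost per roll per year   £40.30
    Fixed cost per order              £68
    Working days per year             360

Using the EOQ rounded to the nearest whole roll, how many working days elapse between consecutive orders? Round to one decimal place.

2.5 days

Q* = √(2·D·S / H) = √(2·72,870·68 / 40.3) = √245,913.6 ≈ 495.90 → Q = 496 rolls
Cycle time = (working days × Q)/D = (360 × 496) / 72,870 = 2.450 days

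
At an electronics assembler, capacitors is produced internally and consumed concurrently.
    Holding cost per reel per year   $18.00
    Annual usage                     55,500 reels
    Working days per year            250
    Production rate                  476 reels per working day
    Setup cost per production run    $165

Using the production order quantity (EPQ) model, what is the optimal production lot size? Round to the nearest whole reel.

Daily demand d = 55,500/250 = 222.000; p = 476; 1 − d/p = 0.53361
EPQ = √(2DS / (H(1 − d/p)))
    = √(2 × 55,500 × 165 / (18 × 0.53361)) ≈ 1,380.87

1,381 reels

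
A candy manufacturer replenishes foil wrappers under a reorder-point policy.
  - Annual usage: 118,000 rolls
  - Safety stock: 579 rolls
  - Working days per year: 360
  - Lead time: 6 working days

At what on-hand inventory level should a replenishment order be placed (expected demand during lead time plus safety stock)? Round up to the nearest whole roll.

2,546 rolls

Daily demand d = 118,000 / 360 = 327.778 rolls/day
Demand during lead time = 327.778 × 6 = 1,966.67
Reorder point = 1,966.67 + 579 = 2,545.67 → round up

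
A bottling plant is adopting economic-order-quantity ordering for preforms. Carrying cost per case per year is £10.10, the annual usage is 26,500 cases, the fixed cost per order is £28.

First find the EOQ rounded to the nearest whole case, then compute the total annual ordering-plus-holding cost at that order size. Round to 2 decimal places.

Q* = √(2·D·S / H) = √(2·26,500·28 / 10.1) = √146,930.7 ≈ 383.32 → Q = 383 cases
Annual ordering cost = (D/Q)·S = (26,500/383) × 28 = £1,937.34
Annual holding cost  = (Q/2)·H = (383/2) × 10.1 = £1,934.15
Total = £1,937.34 + £1,934.15 = £3,871.49

£3,871.49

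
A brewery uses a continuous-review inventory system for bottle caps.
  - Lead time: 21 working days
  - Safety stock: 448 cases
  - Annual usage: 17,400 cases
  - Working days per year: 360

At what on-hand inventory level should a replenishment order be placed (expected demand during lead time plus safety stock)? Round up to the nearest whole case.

1,463 cases

Daily demand d = 17,400 / 360 = 48.333 cases/day
Demand during lead time = 48.333 × 21 = 1,015.00
Reorder point = 1,015.00 + 448 = 1,463.00 → round up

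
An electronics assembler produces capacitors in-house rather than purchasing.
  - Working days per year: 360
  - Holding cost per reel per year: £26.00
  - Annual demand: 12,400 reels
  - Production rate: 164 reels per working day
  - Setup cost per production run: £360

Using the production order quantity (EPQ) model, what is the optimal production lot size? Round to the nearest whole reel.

Daily demand d = 12,400/360 = 34.444; p = 164; 1 − d/p = 0.78997
EPQ = √(2DS / (H(1 − d/p)))
    = √(2 × 12,400 × 360 / (26 × 0.78997)) ≈ 659.30

659 reels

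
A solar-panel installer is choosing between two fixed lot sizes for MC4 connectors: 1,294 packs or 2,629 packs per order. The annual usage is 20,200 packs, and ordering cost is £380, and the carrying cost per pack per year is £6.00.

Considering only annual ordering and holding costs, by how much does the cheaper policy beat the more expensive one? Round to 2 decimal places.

Annual cost at Q: ordering D·S/Q plus holding Q·H/2.
TC(1,294) = (20,200/1,294)×380 + (1,294/2)×6 = £9,813.99
TC(2,629) = (20,200/2,629)×380 + (2,629/2)×6 = £10,806.74
|ΔTC| = |£9,813.99 − £10,806.74| = £992.75

£992.75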